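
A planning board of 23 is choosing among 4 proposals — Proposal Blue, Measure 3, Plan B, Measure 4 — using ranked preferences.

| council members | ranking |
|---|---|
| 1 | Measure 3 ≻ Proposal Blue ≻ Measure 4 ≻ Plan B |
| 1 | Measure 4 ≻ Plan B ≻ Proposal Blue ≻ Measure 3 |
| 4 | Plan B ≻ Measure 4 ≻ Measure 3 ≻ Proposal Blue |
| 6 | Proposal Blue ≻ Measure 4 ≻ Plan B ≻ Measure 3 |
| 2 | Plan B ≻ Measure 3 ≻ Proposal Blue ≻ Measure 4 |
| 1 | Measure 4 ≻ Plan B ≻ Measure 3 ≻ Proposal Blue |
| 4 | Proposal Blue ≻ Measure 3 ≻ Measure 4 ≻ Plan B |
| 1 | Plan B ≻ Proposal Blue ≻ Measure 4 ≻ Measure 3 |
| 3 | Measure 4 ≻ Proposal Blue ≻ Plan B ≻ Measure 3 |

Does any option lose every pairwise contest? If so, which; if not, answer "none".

Pairwise majorities:
Proposal Blue vs Measure 3: Proposal Blue preferred on 1+6+4+1+3 = 15 ballots; Proposal Blue wins 15–8.
Proposal Blue vs Plan B: Proposal Blue is ranked higher on 1+6+4+3 = 14 ballots, Plan B on 9. Proposal Blue wins 14–9.
Proposal Blue vs Measure 4: Proposal Blue wins 14–9.
Measure 3 vs Plan B: Plan B wins 18–5.
Measure 3 vs Measure 4: 1+2+4 = 7 for Measure 3, 16 for Measure 4 — Measure 4 by 16–7.
Plan B vs Measure 4: Plan B is ranked higher on 4+2+1 = 7 ballots, Measure 4 on 16. Measure 4 wins 16–7.
Measure 3 is beaten in every head-to-head and is the Condorcet loser.

Measure 3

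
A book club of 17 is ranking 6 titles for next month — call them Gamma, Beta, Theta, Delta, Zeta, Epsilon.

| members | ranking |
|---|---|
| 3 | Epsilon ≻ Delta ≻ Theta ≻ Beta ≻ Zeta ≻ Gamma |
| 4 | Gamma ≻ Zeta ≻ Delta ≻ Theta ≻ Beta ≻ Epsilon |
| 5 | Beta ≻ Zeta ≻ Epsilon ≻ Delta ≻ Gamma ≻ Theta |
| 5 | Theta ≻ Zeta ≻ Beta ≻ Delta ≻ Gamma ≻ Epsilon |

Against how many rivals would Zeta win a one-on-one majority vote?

Zeta against each rival (17 members):
Zeta vs Gamma: Zeta wins 13–4.
Zeta vs Beta: 4+5 = 9 for Zeta, 8 for Beta — Zeta by 9–8.
Zeta vs Theta: 9 to 8, Zeta.
Zeta vs Delta: Zeta wins 14–3.
Zeta vs Epsilon: Zeta, 14–3.
Zeta beats Gamma, Beta, Theta, Delta, Epsilon — 5 pairwise wins.

5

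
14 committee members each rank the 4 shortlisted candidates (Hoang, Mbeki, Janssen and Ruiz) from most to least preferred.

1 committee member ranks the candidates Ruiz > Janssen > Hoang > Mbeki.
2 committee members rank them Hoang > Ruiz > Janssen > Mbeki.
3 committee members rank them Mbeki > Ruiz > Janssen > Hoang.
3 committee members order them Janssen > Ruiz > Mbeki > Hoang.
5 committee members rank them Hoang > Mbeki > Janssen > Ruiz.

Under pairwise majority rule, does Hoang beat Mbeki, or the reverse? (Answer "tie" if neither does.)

Hoang

Ballots ranking Hoang above Mbeki: 1 + 2 + 5 = 8.
Ballots ranking Mbeki above Hoang: 14 − 8 = 6.
Hoang wins the head-to-head 8–6.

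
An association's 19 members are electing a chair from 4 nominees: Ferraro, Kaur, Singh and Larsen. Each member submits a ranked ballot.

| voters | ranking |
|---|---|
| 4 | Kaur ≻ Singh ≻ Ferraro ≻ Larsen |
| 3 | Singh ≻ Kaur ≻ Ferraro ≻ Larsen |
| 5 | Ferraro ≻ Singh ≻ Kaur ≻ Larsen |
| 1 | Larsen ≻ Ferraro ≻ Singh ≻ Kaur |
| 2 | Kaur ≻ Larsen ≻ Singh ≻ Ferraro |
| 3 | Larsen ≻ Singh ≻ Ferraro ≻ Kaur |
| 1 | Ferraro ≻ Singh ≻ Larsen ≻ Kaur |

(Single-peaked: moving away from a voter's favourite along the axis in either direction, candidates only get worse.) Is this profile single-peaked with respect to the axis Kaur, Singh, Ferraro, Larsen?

no

Axis positions: Kaur=1, Singh=2, Ferraro=3, Larsen=4.
Bloc 1 (peak Kaur at position 1): ranking walks positions 1-2-3-4, expanding outward from the peak — single-peaked.
Bloc 2 (peak Singh at position 2): ranking walks positions 2-1-3-4, expanding outward from the peak — single-peaked.
Bloc 3 (peak Ferraro at position 3): ranking walks positions 3-2-1-4, expanding outward from the peak — single-peaked.
Bloc 4 (peak Larsen at position 4): ranking walks positions 4-3-2-1, expanding outward from the peak — single-peaked.
Bloc 5: ranking walks positions 1-4-2-3; Larsen is ranked above Singh even though Singh lies between Larsen and the peak Kaur on the axis — preferences dip and rise again. Not single-peaked.
Bloc 6: ranking walks positions 4-2-3-1; Singh is ranked above Ferraro even though Ferraro lies between Singh and the peak Larsen on the axis — preferences dip and rise again. Not single-peaked.
Bloc 7 (peak Ferraro at position 3): ranking walks positions 3-2-4-1, expanding outward from the peak — single-peaked.
Bloc 5 violates single-peakedness, so the profile is not single-peaked on this axis.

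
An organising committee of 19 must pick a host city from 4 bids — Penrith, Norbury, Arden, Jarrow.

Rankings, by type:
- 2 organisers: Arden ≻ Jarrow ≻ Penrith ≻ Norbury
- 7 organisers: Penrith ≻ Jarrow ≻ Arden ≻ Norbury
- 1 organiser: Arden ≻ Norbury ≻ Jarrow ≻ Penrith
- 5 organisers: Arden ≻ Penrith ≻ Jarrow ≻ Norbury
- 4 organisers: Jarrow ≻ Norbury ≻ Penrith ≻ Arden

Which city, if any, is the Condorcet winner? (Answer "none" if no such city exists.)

Pairwise majorities:
Penrith vs Norbury: Penrith, 14–5.
Penrith vs Arden: Penrith wins 11–8.
Penrith vs Jarrow: Penrith, 12–7.
Norbury vs Arden: Arden, 15–4.
Norbury–Jarrow: Jarrow 18–1.
Arden vs Jarrow: Jarrow, 11–8.
Penrith defeats every rival head-to-head and is the Condorcet winner.

Penrith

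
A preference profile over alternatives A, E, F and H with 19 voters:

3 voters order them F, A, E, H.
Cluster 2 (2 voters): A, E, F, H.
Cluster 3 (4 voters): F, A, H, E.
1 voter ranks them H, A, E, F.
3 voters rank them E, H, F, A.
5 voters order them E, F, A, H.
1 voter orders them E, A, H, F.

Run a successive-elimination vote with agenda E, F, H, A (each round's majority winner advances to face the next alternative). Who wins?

Round 1: E vs F — 12–7, E advances.
Round 2: E vs H — 14–5, E advances.
Round 3: E vs A — 9–10, A advances.
The agenda winner is A.

A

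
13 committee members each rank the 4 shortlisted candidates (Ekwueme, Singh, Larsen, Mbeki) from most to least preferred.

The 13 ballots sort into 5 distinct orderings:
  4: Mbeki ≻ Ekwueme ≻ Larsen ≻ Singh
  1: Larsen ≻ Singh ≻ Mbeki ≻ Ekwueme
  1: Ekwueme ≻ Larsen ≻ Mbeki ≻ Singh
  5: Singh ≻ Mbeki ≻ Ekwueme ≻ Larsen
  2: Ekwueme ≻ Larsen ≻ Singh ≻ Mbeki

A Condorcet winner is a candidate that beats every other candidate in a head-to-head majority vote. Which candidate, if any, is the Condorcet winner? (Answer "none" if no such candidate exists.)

Check each pair by majority over 13 ballots:
Ekwueme vs Singh: Ekwueme wins 7–6.
Ekwueme vs Larsen: Ekwueme, 12–1.
Ekwueme–Mbeki: Mbeki 10–3.
Singh vs Larsen: Larsen, 8–5.
Singh vs Mbeki: Singh wins 8–5.
Larsen–Mbeki: Mbeki 9–4.
Every candidate loses at least once (Ekwueme loses to Mbeki; Singh loses to Ekwueme; Larsen loses to Ekwueme; Mbeki loses to Singh). The majority relation contains the cycle Ekwueme → Singh → Mbeki → Ekwueme, so there is no Condorcet winner.

none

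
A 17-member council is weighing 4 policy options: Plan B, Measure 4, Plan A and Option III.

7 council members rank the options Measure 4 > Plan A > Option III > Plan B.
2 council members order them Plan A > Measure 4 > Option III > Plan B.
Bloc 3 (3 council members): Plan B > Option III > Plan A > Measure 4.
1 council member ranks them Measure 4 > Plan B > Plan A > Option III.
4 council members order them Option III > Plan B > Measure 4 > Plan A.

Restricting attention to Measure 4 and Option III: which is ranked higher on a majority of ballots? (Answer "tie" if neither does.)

Measure 4

Ballots ranking Measure 4 above Option III: 7 + 2 + 1 = 10.
Ballots ranking Option III above Measure 4: 17 − 10 = 7.
Measure 4 wins the head-to-head 10–7.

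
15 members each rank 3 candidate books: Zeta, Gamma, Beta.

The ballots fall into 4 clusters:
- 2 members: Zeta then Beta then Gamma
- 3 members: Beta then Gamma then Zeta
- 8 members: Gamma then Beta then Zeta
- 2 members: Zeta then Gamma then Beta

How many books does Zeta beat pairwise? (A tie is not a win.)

0

Zeta against each rival (15 members):
Zeta vs Gamma: 2+2 = 4 for Zeta, 11 for Gamma — Gamma by 11–4.
Zeta vs Beta: Zeta preferred on 2+2 = 4 ballots; Beta wins 11–4.
Zeta beats no one; loses to Gamma, Beta — 0 pairwise wins.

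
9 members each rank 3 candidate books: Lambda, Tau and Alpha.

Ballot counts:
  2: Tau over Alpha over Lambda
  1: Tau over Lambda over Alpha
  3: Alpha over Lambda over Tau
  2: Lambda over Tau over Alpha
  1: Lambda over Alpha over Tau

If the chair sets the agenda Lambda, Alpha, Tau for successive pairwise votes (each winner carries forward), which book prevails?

Round 1: Lambda vs Alpha — 4–5, Alpha advances.
Round 2: Alpha vs Tau — 4–5, Tau advances.
The agenda winner is Tau.

Tau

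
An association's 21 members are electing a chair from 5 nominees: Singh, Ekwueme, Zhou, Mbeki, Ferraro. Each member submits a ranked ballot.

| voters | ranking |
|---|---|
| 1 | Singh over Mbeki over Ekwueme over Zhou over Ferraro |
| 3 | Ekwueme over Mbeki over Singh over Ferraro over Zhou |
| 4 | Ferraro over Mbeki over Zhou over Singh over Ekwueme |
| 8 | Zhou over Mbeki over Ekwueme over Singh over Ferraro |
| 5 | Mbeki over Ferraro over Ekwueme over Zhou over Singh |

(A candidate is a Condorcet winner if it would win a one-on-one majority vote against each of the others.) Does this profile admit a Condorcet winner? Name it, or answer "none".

Pairwise majorities:
Singh vs Ekwueme: Ekwueme wins 16–5.
Singh vs Zhou: Zhou, 17–4.
Singh vs Mbeki: Mbeki wins 20–1.
Singh–Ferraro: Singh 12–9.
Ekwueme vs Zhou: Zhou wins 12–9.
Ekwueme–Mbeki: Mbeki 18–3.
Ekwueme vs Ferraro: Ekwueme wins 12–9.
Zhou vs Mbeki: Mbeki, 13–8.
Zhou vs Ferraro: Ferraro, 12–9.
Mbeki vs Ferraro: Mbeki, 17–4.
Only Mbeki has no losses; Mbeki is the Condorcet winner.

Mbeki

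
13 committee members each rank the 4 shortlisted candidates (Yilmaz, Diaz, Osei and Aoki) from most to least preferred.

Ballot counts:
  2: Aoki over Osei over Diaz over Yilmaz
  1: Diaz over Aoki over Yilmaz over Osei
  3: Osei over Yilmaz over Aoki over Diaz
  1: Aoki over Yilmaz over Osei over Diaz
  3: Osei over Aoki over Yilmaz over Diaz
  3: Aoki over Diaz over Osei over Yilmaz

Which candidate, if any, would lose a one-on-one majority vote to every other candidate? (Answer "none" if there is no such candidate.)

Head-to-head results (13 committee members):
Yilmaz vs Diaz: Yilmaz, 7–6.
Yilmaz vs Osei: 2 to 11, Osei.
Yilmaz vs Aoki: Yilmaz is ranked higher on 3 ballots, Aoki on 10. Aoki wins 10–3.
Diaz vs Osei: Diaz preferred on 1+3 = 4 ballots; Osei wins 9–4.
Diaz vs Aoki: Aoki wins 12–1.
Osei vs Aoki: Osei is ranked higher on 3+3 = 6 ballots, Aoki on 7. Aoki wins 7–6.
Diaz is beaten in every head-to-head and is the Condorcet loser.

Diaz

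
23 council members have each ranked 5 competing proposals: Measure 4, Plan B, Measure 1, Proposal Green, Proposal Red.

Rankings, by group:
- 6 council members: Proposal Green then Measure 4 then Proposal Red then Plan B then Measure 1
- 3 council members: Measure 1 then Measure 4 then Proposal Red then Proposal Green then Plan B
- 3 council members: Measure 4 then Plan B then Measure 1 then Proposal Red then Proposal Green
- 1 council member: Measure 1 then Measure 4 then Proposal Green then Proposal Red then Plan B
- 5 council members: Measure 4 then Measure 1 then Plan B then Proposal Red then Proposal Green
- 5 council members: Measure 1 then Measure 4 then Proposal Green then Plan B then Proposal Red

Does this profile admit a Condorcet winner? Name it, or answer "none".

Head-to-head results (23 council members):
Measure 4 vs Plan B: Measure 4 wins 23–0.
Measure 4 vs Measure 1: Measure 4, 14–9.
Measure 4–Proposal Green: Measure 4 17–6.
Measure 4–Proposal Red: Measure 4 23–0.
Plan B vs Measure 1: Measure 1, 14–9.
Plan B vs Proposal Green: Proposal Green wins 15–8.
Plan B–Proposal Red: Plan B 13–10.
Measure 1–Proposal Green: Measure 1 17–6.
Measure 1–Proposal Red: Measure 1 17–6.
Proposal Green vs Proposal Red: Proposal Green, 12–11.
Measure 4 defeats every rival head-to-head and is the Condorcet winner.

Measure 4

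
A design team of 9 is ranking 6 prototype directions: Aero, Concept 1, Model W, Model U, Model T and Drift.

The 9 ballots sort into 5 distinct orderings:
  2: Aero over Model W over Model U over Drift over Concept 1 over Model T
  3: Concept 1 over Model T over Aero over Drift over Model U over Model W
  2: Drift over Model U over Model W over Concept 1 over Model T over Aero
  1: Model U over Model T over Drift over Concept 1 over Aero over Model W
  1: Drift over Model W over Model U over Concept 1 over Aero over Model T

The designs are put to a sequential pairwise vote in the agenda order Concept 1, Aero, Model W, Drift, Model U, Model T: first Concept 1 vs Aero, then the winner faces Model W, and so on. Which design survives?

Round 1: Concept 1 vs Aero — 7–2, Concept 1 advances.
Round 2: Concept 1 vs Model W — 4–5, Model W advances.
Round 3: Model W vs Drift — 2–7, Drift advances.
Round 4: Drift vs Model U — 6–3, Drift advances.
Round 5: Drift vs Model T — 5–4, Drift advances.
Drift survives the agenda.

Drift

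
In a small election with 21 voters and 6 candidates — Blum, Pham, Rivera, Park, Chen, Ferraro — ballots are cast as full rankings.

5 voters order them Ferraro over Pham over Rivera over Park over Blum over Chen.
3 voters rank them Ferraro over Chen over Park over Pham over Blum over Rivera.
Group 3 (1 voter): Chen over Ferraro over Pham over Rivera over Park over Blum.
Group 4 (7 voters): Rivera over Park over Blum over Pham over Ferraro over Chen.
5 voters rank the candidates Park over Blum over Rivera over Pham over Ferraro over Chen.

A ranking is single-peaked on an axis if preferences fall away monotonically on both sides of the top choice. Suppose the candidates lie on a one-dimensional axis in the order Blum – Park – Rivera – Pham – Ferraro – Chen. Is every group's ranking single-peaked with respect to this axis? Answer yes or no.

no

Axis positions: Blum=1, Park=2, Rivera=3, Pham=4, Ferraro=5, Chen=6.
Group 1 (peak Ferraro at position 5): ranking walks positions 5-4-3-2-1-6, expanding outward from the peak — single-peaked.
Group 2: ranking walks positions 5-6-2-4-1-3; Park is ranked above Pham even though Pham lies between Park and the peak Ferraro on the axis — preferences dip and rise again. Not single-peaked.
Group 3 (peak Chen at position 6): ranking walks positions 6-5-4-3-2-1, expanding outward from the peak — single-peaked.
Group 4 (peak Rivera at position 3): ranking walks positions 3-2-1-4-5-6, expanding outward from the peak — single-peaked.
Group 5 (peak Park at position 2): ranking walks positions 2-1-3-4-5-6, expanding outward from the peak — single-peaked.
Group 2 violates single-peakedness, so the profile is not single-peaked on this axis.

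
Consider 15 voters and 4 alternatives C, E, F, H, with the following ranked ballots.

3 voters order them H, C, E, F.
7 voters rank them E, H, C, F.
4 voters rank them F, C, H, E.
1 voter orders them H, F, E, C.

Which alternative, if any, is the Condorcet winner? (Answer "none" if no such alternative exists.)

H

Check each pair by majority over 15 ballots:
C vs E: C preferred on 3+4 = 7 ballots; E wins 8–7.
C vs F: C is ranked higher on 3+7 = 10 ballots, F on 5. C wins 10–5.
C vs H: 4 to 11, H.
E vs F: E is ranked higher on 3+7 = 10 ballots, F on 5. E wins 10–5.
E vs H: 7 to 8, H.
F vs H: F is ranked higher on 4 ballots, H on 11. H wins 11–4.
H wins every pairwise contest, so H is the Condorcet winner.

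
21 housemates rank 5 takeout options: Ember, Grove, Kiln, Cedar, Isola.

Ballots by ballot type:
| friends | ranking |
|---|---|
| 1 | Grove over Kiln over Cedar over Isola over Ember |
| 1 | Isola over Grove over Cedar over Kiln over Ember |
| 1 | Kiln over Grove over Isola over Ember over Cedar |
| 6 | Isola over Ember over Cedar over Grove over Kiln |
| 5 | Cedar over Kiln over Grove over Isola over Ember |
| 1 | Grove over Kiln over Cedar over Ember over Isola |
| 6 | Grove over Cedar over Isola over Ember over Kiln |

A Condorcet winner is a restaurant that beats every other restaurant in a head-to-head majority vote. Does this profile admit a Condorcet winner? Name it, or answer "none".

Pairwise majorities:
Ember vs Grove: 6 to 15, Grove.
Ember vs Kiln: Ember is ranked higher on 6+6 = 12 ballots, Kiln on 9. Ember wins 12–9.
Ember vs Cedar: 1+6 = 7 for Ember, 14 for Cedar — Cedar by 14–7.
Ember vs Isola: 1 for Ember, 20 for Isola — Isola by 20–1.
Grove vs Kiln: 1+1+6+1+6 = 15 for Grove, 6 for Kiln — Grove by 15–6.
Grove vs Cedar: 10 to 11, Cedar.
Grove vs Isola: 14 to 7, Grove.
Kiln vs Cedar: 1+1+1 = 3 for Kiln, 18 for Cedar — Cedar by 18–3.
Kiln vs Isola: 8 to 13, Isola.
Cedar vs Isola: Cedar preferred on 1+5+1+6 = 13 ballots; Cedar wins 13–8.
Cedar wins every pairwise contest, so Cedar is the Condorcet winner.

Cedar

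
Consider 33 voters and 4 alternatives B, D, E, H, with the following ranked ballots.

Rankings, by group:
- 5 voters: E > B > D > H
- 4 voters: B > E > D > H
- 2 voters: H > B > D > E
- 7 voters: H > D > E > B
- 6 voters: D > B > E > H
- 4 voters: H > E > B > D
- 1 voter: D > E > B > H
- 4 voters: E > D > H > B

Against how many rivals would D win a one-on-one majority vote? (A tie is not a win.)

2

D against each rival (33 voters):
D vs B: D preferred on 7+6+1+4 = 18 ballots; D wins 18–15.
D vs E: E wins 17–16.
D vs H: 5+4+6+1+4 = 20 for D, 13 for H — D by 20–13.
D beats B, H; loses to E — 2 pairwise wins.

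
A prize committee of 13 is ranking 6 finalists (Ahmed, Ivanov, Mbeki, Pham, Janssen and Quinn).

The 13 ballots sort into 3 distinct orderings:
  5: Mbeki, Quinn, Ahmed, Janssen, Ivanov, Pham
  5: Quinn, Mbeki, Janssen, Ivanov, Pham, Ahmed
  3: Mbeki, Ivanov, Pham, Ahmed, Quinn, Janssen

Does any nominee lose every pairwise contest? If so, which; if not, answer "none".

none

Pairwise majorities:
Ahmed vs Ivanov: Ivanov wins 8–5.
Ahmed vs Mbeki: Ahmed is ranked higher on 0 ballots, Mbeki on 13. Mbeki wins 13–0.
Ahmed–Pham: Pham 8–5.
Ahmed vs Janssen: Ahmed is ranked higher on 5+3 = 8 ballots, Janssen on 5. Ahmed wins 8–5.
Ahmed vs Quinn: Ahmed is ranked higher on 3 ballots, Quinn on 10. Quinn wins 10–3.
Ivanov vs Mbeki: 0 to 13, Mbeki.
Ivanov vs Pham: Ivanov wins 13–0.
Ivanov vs Janssen: Janssen, 10–3.
Ivanov vs Quinn: Quinn wins 10–3.
Mbeki vs Pham: Mbeki is ranked higher on 5+5+3 = 13 ballots, Pham on 0. Mbeki wins 13–0.
Mbeki vs Janssen: 13 to 0, Mbeki.
Mbeki vs Quinn: 5+3 = 8 for Mbeki, 5 for Quinn — Mbeki by 8–5.
Pham vs Janssen: Janssen wins 10–3.
Pham vs Quinn: Quinn wins 10–3.
Janssen vs Quinn: Janssen preferred on 0 ballots; Quinn wins 13–0.
Each nominee has at least one pairwise win (Ahmed beats Janssen; Ivanov beats Ahmed; Mbeki beats Ahmed; Pham beats Ahmed; Janssen beats Ivanov; Quinn beats Ahmed) — no Condorcet loser.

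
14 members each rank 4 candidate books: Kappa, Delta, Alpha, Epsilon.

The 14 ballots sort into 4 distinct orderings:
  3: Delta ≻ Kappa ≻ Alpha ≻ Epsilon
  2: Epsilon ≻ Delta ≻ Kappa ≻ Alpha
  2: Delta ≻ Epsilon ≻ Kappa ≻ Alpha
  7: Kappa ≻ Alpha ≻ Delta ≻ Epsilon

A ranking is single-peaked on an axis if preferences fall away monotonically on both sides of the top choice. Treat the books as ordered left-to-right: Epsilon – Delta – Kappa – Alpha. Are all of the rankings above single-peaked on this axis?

Axis positions: Epsilon=1, Delta=2, Kappa=3, Alpha=4.
Ballot type 1 (peak Delta at position 2): ranking walks positions 2-3-4-1, expanding outward from the peak — single-peaked.
Ballot type 2 (peak Epsilon at position 1): ranking walks positions 1-2-3-4, expanding outward from the peak — single-peaked.
Ballot type 3 (peak Delta at position 2): ranking walks positions 2-1-3-4, expanding outward from the peak — single-peaked.
Ballot type 4 (peak Kappa at position 3): ranking walks positions 3-4-2-1, expanding outward from the peak — single-peaked.
Every ranking is single-peaked on this axis.

yes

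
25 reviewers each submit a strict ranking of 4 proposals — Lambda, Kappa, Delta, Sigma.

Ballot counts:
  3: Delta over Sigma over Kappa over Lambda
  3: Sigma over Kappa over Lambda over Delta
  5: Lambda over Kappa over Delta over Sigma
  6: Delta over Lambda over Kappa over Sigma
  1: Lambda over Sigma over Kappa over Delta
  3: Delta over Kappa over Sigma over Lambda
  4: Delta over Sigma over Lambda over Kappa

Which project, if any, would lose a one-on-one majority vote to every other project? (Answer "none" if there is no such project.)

Pairwise majorities:
Lambda vs Kappa: Lambda preferred on 5+6+1+4 = 16 ballots; Lambda wins 16–9.
Lambda vs Delta: Lambda is ranked higher on 3+5+1 = 9 ballots, Delta on 16. Delta wins 16–9.
Lambda vs Sigma: Sigma, 13–12.
Kappa vs Delta: Kappa preferred on 3+5+1 = 9 ballots; Delta wins 16–9.
Kappa vs Sigma: Kappa is ranked higher on 5+6+3 = 14 ballots, Sigma on 11. Kappa wins 14–11.
Delta–Sigma: Delta 21–4.
Each project has at least one pairwise win (Lambda beats Kappa; Kappa beats Sigma; Delta beats Lambda; Sigma beats Lambda) — no Condorcet loser.

none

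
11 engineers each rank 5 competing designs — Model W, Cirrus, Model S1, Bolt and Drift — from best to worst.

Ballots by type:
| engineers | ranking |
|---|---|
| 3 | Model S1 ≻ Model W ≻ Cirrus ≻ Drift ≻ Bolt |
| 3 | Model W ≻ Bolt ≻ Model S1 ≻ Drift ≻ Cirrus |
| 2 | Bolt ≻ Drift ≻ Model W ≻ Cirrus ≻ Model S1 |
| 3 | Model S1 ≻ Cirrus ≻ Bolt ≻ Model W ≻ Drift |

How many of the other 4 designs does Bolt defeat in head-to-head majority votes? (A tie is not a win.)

Bolt against each rival (11 engineers):
Bolt vs Model W: Model W wins 6–5.
Bolt vs Cirrus: 3+2 = 5 for Bolt, 6 for Cirrus — Cirrus by 6–5.
Bolt vs Model S1: Bolt preferred on 3+2 = 5 ballots; Model S1 wins 6–5.
Bolt–Drift: Bolt 8–3.
Bolt beats Drift; loses to Model W, Cirrus, Model S1 — 1 pairwise win.

1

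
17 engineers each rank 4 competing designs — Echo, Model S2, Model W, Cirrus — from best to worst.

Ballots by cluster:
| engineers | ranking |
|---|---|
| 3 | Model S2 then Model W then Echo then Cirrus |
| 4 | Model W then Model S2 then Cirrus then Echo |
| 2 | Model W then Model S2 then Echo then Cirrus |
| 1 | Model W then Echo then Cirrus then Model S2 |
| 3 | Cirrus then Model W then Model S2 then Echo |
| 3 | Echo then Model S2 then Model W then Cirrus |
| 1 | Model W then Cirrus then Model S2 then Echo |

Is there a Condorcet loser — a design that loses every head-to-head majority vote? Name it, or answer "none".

Pairwise majorities:
Echo vs Model S2: Echo is ranked higher on 1+3 = 4 ballots, Model S2 on 13. Model S2 wins 13–4.
Echo vs Model W: Echo is ranked higher on 3 ballots, Model W on 14. Model W wins 14–3.
Echo vs Cirrus: Echo, 9–8.
Model S2–Model W: Model W 11–6.
Model S2 vs Cirrus: 12 to 5, Model S2.
Model W–Cirrus: Model W 14–3.
Cirrus is beaten in every head-to-head and is the Condorcet loser.

Cirrus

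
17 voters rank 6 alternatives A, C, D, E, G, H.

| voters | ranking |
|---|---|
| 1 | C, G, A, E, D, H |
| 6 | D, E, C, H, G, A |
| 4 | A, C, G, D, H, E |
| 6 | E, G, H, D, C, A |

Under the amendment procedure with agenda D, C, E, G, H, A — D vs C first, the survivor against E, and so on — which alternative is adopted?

Round 1: D vs C — 12–5, D advances.
Round 2: D vs E — 10–7, D advances.
Round 3: D vs G — 6–11, G advances.
Round 4: G vs H — 11–6, G advances.
Round 5: G vs A — 13–4, G advances.
The agenda winner is G.

G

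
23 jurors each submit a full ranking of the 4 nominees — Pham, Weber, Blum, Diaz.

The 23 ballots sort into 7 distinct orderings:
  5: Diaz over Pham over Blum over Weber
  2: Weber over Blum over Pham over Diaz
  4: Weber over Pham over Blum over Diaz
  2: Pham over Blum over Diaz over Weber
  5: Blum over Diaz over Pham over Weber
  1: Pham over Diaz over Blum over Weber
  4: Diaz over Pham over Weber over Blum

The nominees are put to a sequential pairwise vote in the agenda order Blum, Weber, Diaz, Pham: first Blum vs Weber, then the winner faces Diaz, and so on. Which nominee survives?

Round 1: Blum vs Weber — 13–10, Blum advances.
Round 2: Blum vs Diaz — 13–10, Blum advances.
Round 3: Blum vs Pham — 7–16, Pham advances.
The agenda winner is Pham.

Pham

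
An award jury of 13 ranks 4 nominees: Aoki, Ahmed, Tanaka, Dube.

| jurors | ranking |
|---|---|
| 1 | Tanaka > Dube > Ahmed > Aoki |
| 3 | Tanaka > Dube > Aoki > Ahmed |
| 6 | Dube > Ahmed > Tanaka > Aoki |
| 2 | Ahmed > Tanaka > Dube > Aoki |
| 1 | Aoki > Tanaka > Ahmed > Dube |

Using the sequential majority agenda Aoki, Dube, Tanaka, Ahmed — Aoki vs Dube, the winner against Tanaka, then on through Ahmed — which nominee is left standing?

Ahmed

Round 1: Aoki vs Dube — 1–12, Dube advances.
Round 2: Dube vs Tanaka — 6–7, Tanaka advances.
Round 3: Tanaka vs Ahmed — 5–8, Ahmed advances.
The agenda winner is Ahmed.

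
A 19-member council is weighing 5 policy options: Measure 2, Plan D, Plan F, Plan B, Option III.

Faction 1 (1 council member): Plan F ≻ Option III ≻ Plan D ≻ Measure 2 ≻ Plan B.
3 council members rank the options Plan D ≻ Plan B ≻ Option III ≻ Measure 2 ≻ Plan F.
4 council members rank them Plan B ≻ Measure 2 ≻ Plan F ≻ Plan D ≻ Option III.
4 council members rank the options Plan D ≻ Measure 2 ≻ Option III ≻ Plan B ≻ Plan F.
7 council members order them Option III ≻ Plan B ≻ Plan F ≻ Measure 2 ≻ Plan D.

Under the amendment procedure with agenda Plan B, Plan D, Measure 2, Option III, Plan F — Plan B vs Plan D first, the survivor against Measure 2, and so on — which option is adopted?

Round 1: Plan B vs Plan D — 11–8, Plan B advances.
Round 2: Plan B vs Measure 2 — 14–5, Plan B advances.
Round 3: Plan B vs Option III — 7–12, Option III advances.
Round 4: Option III vs Plan F — 14–5, Option III advances.
The agenda winner is Option III.

Option III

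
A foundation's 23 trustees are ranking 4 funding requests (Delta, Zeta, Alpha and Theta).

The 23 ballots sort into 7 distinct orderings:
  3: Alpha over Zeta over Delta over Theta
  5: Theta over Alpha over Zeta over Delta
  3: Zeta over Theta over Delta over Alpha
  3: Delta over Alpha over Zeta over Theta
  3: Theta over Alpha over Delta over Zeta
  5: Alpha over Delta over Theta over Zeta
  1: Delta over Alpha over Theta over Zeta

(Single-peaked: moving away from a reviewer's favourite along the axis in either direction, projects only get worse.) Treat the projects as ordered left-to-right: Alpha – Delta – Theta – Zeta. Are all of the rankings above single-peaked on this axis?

Axis positions: Alpha=1, Delta=2, Theta=3, Zeta=4.
Cluster 1: ranking walks positions 1-4-2-3; Zeta is ranked above Delta even though Delta lies between Zeta and the peak Alpha on the axis — preferences dip and rise again. Not single-peaked.
Cluster 2: ranking walks positions 3-1-4-2; Alpha is ranked above Delta even though Delta lies between Alpha and the peak Theta on the axis — preferences dip and rise again. Not single-peaked.
Cluster 3 (peak Zeta at position 4): ranking walks positions 4-3-2-1, expanding outward from the peak — single-peaked.
Cluster 4: ranking walks positions 2-1-4-3; Zeta is ranked above Theta even though Theta lies between Zeta and the peak Delta on the axis — preferences dip and rise again. Not single-peaked.
Cluster 5: ranking walks positions 3-1-2-4; Alpha is ranked above Delta even though Delta lies between Alpha and the peak Theta on the axis — preferences dip and rise again. Not single-peaked.
Cluster 6 (peak Alpha at position 1): ranking walks positions 1-2-3-4, expanding outward from the peak — single-peaked.
Cluster 7 (peak Delta at position 2): ranking walks positions 2-1-3-4, expanding outward from the peak — single-peaked.
Cluster 1 violates single-peakedness, so the profile is not single-peaked on this axis.

no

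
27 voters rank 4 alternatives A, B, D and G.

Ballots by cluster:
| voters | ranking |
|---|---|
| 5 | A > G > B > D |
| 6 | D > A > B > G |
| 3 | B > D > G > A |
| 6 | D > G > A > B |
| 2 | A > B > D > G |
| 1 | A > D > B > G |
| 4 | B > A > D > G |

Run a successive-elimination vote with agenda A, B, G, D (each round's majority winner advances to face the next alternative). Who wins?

D

Round 1: A vs B — 20–7, A advances.
Round 2: A vs G — 18–9, A advances.
Round 3: A vs D — 12–15, D advances.
D survives the agenda.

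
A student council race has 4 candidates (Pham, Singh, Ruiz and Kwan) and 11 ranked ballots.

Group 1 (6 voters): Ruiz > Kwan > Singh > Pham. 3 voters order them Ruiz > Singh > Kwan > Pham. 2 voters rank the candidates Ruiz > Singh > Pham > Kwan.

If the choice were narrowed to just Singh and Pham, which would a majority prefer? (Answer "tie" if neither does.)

Ballots ranking Singh above Pham: 6 + 3 + 2 = 11.
Ballots ranking Pham above Singh: 11 − 11 = 0.
Singh wins the head-to-head 11–0.

Singh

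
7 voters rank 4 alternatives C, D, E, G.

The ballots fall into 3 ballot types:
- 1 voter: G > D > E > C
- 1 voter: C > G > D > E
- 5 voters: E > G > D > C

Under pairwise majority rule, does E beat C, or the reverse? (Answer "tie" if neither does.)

E

Ballots ranking E above C: 1 + 5 = 6.
Ballots ranking C above E: 7 − 6 = 1.
E wins the head-to-head 6–1.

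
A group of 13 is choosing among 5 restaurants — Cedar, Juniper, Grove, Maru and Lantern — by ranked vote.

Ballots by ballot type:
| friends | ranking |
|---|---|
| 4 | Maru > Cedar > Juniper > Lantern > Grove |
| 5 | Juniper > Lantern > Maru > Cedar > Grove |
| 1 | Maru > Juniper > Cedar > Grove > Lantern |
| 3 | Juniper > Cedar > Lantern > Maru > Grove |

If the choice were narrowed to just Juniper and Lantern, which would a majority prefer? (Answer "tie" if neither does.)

Ballots ranking Juniper above Lantern: 4 + 5 + 1 + 3 = 13.
Ballots ranking Lantern above Juniper: 13 − 13 = 0.
Juniper wins the head-to-head 13–0.

Juniper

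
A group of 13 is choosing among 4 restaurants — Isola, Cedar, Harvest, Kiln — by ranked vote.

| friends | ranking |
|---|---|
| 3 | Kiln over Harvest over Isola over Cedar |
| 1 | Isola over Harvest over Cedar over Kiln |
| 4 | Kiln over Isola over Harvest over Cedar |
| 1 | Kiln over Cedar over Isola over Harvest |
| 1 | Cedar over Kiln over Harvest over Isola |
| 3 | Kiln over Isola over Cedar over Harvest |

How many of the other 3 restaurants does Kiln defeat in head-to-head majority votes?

3

Kiln against each rival (13 friends):
Kiln vs Isola: Kiln, 12–1.
Kiln–Cedar: Kiln 11–2.
Kiln vs Harvest: 12 to 1, Kiln.
Kiln beats Isola, Cedar, Harvest — 3 pairwise wins.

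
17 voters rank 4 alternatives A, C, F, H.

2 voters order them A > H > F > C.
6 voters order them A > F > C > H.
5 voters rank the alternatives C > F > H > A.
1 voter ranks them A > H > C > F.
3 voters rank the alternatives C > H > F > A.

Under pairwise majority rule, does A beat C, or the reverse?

A

Ballots ranking A above C: 2 + 6 + 1 = 9.
Ballots ranking C above A: 17 − 9 = 8.
A wins the head-to-head 9–8.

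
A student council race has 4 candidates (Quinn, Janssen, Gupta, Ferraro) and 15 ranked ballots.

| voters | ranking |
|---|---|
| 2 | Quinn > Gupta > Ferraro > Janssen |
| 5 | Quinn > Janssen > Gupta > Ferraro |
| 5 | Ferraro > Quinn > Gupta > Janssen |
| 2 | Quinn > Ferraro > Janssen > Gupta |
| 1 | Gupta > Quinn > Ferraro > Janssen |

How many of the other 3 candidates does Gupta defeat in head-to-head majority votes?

Gupta against each rival (15 voters):
Gupta vs Quinn: 1 for Gupta, 14 for Quinn — Quinn by 14–1.
Gupta vs Janssen: 2+5+1 = 8 for Gupta, 7 for Janssen — Gupta by 8–7.
Gupta vs Ferraro: 2+5+1 = 8 for Gupta, 7 for Ferraro — Gupta by 8–7.
Gupta beats Janssen, Ferraro; loses to Quinn — 2 pairwise wins.

2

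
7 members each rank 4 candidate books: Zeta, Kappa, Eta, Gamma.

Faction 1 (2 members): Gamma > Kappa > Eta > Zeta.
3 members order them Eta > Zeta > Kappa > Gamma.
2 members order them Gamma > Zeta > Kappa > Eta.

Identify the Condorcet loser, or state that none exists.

none

Pairwise majorities:
Zeta vs Kappa: 3+2 = 5 for Zeta, 2 for Kappa — Zeta by 5–2.
Zeta vs Eta: Zeta is ranked higher on 2 ballots, Eta on 5. Eta wins 5–2.
Zeta–Gamma: Gamma 4–3.
Kappa vs Eta: Kappa preferred on 2+2 = 4 ballots; Kappa wins 4–3.
Kappa vs Gamma: Kappa preferred on 3 ballots; Gamma wins 4–3.
Eta vs Gamma: Eta preferred on 3 ballots; Gamma wins 4–3.
Every book wins at least one matchup (Zeta beats Kappa; Kappa beats Eta; Eta beats Zeta; Gamma beats Zeta), so there is no Condorcet loser.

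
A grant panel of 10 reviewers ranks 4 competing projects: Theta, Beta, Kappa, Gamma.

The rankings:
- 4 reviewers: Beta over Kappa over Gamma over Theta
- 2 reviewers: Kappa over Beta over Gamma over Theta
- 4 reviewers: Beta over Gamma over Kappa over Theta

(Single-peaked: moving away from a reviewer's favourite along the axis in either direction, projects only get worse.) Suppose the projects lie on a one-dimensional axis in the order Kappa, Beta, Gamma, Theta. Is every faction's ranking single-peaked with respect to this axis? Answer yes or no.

Axis positions: Kappa=1, Beta=2, Gamma=3, Theta=4.
Faction 1 (peak Beta at position 2): ranking walks positions 2-1-3-4, expanding outward from the peak — single-peaked.
Faction 2 (peak Kappa at position 1): ranking walks positions 1-2-3-4, expanding outward from the peak — single-peaked.
Faction 3 (peak Beta at position 2): ranking walks positions 2-3-1-4, expanding outward from the peak — single-peaked.
Every ranking is single-peaked on this axis.

yes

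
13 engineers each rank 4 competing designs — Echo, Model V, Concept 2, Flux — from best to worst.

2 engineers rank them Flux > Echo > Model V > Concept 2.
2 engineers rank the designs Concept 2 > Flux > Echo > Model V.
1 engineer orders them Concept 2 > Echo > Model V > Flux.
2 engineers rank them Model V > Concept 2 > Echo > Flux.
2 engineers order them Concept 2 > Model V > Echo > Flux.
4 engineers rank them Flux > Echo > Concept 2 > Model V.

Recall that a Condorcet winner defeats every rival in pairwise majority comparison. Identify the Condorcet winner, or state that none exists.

Concept 2

Head-to-head results (13 engineers):
Echo vs Model V: Echo preferred on 2+2+1+4 = 9 ballots; Echo wins 9–4.
Echo vs Concept 2: Echo preferred on 2+4 = 6 ballots; Concept 2 wins 7–6.
Echo vs Flux: 1+2+2 = 5 for Echo, 8 for Flux — Flux by 8–5.
Model V vs Concept 2: 4 to 9, Concept 2.
Model V vs Flux: Flux, 8–5.
Concept 2–Flux: Concept 2 7–6.
Concept 2 wins every pairwise contest, so Concept 2 is the Condorcet winner.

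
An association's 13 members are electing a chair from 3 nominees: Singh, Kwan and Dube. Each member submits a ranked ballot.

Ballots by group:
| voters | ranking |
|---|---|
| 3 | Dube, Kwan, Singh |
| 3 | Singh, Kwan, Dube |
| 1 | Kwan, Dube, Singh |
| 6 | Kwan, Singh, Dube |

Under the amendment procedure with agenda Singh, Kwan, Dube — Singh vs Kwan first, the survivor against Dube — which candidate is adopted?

Kwan

Round 1: Singh vs Kwan — 3–10, Kwan advances.
Round 2: Kwan vs Dube — 10–3, Kwan advances.
Kwan survives the agenda.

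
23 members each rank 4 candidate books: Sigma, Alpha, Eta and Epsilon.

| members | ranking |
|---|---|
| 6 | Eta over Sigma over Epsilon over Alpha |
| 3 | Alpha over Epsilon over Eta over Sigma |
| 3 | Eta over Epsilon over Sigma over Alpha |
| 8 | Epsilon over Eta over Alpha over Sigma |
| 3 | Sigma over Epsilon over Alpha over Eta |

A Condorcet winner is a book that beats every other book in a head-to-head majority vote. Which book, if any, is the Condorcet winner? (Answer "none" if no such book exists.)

Check each pair by majority over 23 ballots:
Sigma vs Alpha: Sigma, 12–11.
Sigma vs Eta: Eta, 20–3.
Sigma vs Epsilon: Epsilon, 14–9.
Alpha vs Eta: Eta, 17–6.
Alpha vs Epsilon: Epsilon wins 20–3.
Eta vs Epsilon: Epsilon wins 14–9.
Epsilon wins every pairwise contest, so Epsilon is the Condorcet winner.

Epsilon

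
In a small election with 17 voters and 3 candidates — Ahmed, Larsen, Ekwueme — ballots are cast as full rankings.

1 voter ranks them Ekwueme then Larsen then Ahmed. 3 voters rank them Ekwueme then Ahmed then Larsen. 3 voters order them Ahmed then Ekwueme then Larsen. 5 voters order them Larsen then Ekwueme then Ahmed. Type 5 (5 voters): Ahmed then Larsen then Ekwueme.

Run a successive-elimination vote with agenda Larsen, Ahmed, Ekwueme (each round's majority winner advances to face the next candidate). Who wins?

Round 1: Larsen vs Ahmed — 6–11, Ahmed advances.
Round 2: Ahmed vs Ekwueme — 8–9, Ekwueme advances.
Ekwueme survives the agenda.

Ekwueme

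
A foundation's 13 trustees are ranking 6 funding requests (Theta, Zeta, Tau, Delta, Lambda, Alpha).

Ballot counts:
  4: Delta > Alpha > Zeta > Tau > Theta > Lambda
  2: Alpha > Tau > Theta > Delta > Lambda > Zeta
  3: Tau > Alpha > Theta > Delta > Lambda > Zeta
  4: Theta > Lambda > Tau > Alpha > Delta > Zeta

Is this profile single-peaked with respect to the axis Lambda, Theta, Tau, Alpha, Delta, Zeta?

Axis positions: Lambda=1, Theta=2, Tau=3, Alpha=4, Delta=5, Zeta=6.
Type 1 (peak Delta at position 5): ranking walks positions 5-4-6-3-2-1, expanding outward from the peak — single-peaked.
Type 2 (peak Alpha at position 4): ranking walks positions 4-3-2-5-1-6, expanding outward from the peak — single-peaked.
Type 3 (peak Tau at position 3): ranking walks positions 3-4-2-5-1-6, expanding outward from the peak — single-peaked.
Type 4 (peak Theta at position 2): ranking walks positions 2-1-3-4-5-6, expanding outward from the peak — single-peaked.
Every ranking is single-peaked on this axis.

yes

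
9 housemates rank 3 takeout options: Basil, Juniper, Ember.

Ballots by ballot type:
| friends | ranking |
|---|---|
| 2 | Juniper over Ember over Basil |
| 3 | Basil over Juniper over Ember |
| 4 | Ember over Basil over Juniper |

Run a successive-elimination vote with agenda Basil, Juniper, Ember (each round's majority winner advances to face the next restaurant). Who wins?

Ember

Round 1: Basil vs Juniper — 7–2, Basil advances.
Round 2: Basil vs Ember — 3–6, Ember advances.
The agenda winner is Ember.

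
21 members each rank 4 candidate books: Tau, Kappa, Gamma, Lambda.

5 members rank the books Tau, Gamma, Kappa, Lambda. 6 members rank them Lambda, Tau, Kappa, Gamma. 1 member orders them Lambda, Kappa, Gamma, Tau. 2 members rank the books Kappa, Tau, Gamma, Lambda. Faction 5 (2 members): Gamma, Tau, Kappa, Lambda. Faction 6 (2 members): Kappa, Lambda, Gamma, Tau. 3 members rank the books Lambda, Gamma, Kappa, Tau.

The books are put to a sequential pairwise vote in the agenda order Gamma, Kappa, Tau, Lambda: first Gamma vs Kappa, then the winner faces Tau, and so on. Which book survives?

Round 1: Gamma vs Kappa — 10–11, Kappa advances.
Round 2: Kappa vs Tau — 8–13, Tau advances.
Round 3: Tau vs Lambda — 9–12, Lambda advances.
Lambda survives the agenda.

Lambda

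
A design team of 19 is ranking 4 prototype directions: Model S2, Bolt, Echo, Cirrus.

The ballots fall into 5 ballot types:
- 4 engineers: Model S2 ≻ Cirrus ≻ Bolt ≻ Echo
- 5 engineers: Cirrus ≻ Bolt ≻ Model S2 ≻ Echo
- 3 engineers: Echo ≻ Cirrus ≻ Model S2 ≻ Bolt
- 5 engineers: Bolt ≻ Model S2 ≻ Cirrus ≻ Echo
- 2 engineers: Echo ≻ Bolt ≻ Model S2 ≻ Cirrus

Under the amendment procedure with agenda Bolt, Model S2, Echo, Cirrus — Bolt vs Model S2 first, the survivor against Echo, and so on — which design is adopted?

Round 1: Bolt vs Model S2 — 12–7, Bolt advances.
Round 2: Bolt vs Echo — 14–5, Bolt advances.
Round 3: Bolt vs Cirrus — 7–12, Cirrus advances.
Cirrus survives the agenda.

Cirrus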